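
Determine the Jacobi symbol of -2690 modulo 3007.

(-2690/3007)
  = (317/3007)    [-2690 ≡ 317 mod 3007]
  = (3007/317)    [QR: 317 ≡ 1 mod 4, sign kept]
  = (154/317)    [3007 ≡ 154 mod 317]
  = -(77/317)    [317 ≡ 5 mod 8 ⇒ (2/317) = -1]
  = -(317/77)    [QR: 77 ≡ 1 mod 4, sign kept]
  = -(9/77)    [317 ≡ 9 mod 77]
  = -(77/9)    [QR: 9 ≡ 1 mod 4, sign kept]
  = -(5/9)    [77 ≡ 5 mod 9]
  = -(9/5)    [QR: 5 ≡ 1 mod 4, sign kept]
  = -(4/5)    [9 ≡ 4 mod 5]
  = -(1/5)    [5 ≡ 5 mod 8 ⇒ (2/5)^2 = +1]
  = -1    [(1/5) = 1]

-1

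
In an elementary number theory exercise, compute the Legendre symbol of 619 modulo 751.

Both 619 ≡ 3 and 751 ≡ 3 (mod 4), so reciprocity gives (619|751) = -(751|619). Reduce: 751 ≡ 132 (mod 619). Now have -(132|619).
Factor out 2: 132 = 2^2·33. Since 619 ≡ 3 (mod 8), (2|619) = -1, and (2|619)^2 = +1. Now have -(33|619).
33 ≡ 1 (mod 4), so quadratic reciprocity gives (33|619) = (619|33). Reduce: 619 ≡ 25 (mod 33). Now have -(25|33).
25 ≡ 1 (mod 4), so quadratic reciprocity gives (25|33) = (33|25). Reduce: 33 ≡ 8 (mod 25). Now have -(8|25).
Factor out 2: 8 = 2^3. Since 25 ≡ 1 (mod 8), (2|25) = +1, and (2|25)^3 = +1. Now have -(1|25).
(1|25) = 1. Collecting the sign factors: -1.

-1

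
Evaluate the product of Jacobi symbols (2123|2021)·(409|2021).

By multiplicativity, (2123·409|2021) = (2123|2021)·(409|2021).
First factor (2123|2021):
Reduce the numerator: 2123 ≡ 102 (mod 2021), so (2123|2021) = (102|2021).
Factor out 2: 102 = 2·51. Since 2021 ≡ 5 (mod 8), (2|2021) = -1. Now have -(51|2021).
2021 ≡ 1 (mod 4), so quadratic reciprocity gives (51|2021) = (2021|51). Reduce: 2021 ≡ 32 (mod 51). Now have -(32|51).
Factor out 2: 32 = 2^5. Since 51 ≡ 3 (mod 8), (2|51) = -1, and (2|51)^5 = -1. Now have (1|51).
(1|51) = 1. Collecting the sign factors: 1.
Second factor (409|2021):
409 ≡ 1 (mod 4), so quadratic reciprocity gives (409|2021) = (2021|409). Reduce: 2021 ≡ 385 (mod 409). Now have (385|409).
385 ≡ 1 (mod 4), so quadratic reciprocity gives (385|409) = (409|385). Reduce: 409 ≡ 24 (mod 385). Now have (24|385).
Factor out 2: 24 = 2^3·3. Since 385 ≡ 1 (mod 8), (2|385) = +1, and (2|385)^3 = +1. Now have (3|385).
385 ≡ 1 (mod 4), so quadratic reciprocity gives (3|385) = (385|3). Reduce: 385 ≡ 1 (mod 3). Now have (1|3).
(1|3) = 1. Collecting the sign factors: 1.
Product: (1)·(1) = 1.

1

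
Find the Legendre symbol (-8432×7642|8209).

-1

By multiplicativity, (-8432·7642|8209) = (-8432|8209)·(7642|8209).
First factor (-8432|8209):
(-8432|8209)
  = (7986|8209)    [-8432 ≡ 7986 mod 8209]
  = (3993|8209)    [8209 ≡ 1 mod 8 ⇒ (2|8209) = +1]
  = (8209|3993)    [QR: 3993 ≡ 1 mod 4, sign kept]
  = (223|3993)    [8209 ≡ 223 mod 3993]
  = (3993|223)    [QR: 3993 ≡ 1 mod 4, sign kept]
  = (202|223)    [3993 ≡ 202 mod 223]
  = (101|223)    [223 ≡ 7 mod 8 ⇒ (2|223) = +1]
  = (223|101)    [QR: 101 ≡ 1 mod 4, sign kept]
  = (21|101)    [223 ≡ 21 mod 101]
  = (101|21)    [QR: 21 ≡ 1 mod 4, sign kept]
  = (17|21)    [101 ≡ 17 mod 21]
  = (21|17)    [QR: 17 ≡ 1 mod 4, sign kept]
  = (4|17)    [21 ≡ 4 mod 17]
  = (1|17)    [17 ≡ 1 mod 8 ⇒ (2|17)^2 = +1]
  = 1    [(1|17) = 1]
Second factor (7642|8209):
(7642|8209)
  = (3821|8209)    [8209 ≡ 1 mod 8 ⇒ (2|8209) = +1]
  = (8209|3821)    [QR: 3821 ≡ 1 mod 4, sign kept]
  = (567|3821)    [8209 ≡ 567 mod 3821]
  = (3821|567)    [QR: 3821 ≡ 1 mod 4, sign kept]
  = (419|567)    [3821 ≡ 419 mod 567]
  = -(567|419)    [QR: both ≡ 3 mod 4, sign flips]
  = -(148|419)    [567 ≡ 148 mod 419]
  = -(37|419)    [419 ≡ 3 mod 8 ⇒ (2|419)^2 = +1]
  = -(419|37)    [QR: 37 ≡ 1 mod 4, sign kept]
  = -(12|37)    [419 ≡ 12 mod 37]
  = -(3|37)    [37 ≡ 5 mod 8 ⇒ (2|37)^2 = +1]
  = -(37|3)    [QR: 37 ≡ 1 mod 4, sign kept]
  = -(1|3)    [37 ≡ 1 mod 3]
  = -1    [(1|3) = 1]
Product: (1)·(-1) = -1.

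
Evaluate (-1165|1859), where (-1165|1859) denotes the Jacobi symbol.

1

(-1165|1859)
  = (694|1859)    [-1165 ≡ 694 mod 1859]
  = -(347|1859)    [1859 ≡ 3 mod 8 ⇒ (2|1859) = -1]
  = (1859|347)    [QR: both ≡ 3 mod 4, sign flips]
  = (124|347)    [1859 ≡ 124 mod 347]
  = (31|347)    [347 ≡ 3 mod 8 ⇒ (2|347)^2 = +1]
  = -(347|31)    [QR: both ≡ 3 mod 4, sign flips]
  = -(6|31)    [347 ≡ 6 mod 31]
  = -(3|31)    [31 ≡ 7 mod 8 ⇒ (2|31) = +1]
  = (31|3)    [QR: both ≡ 3 mod 4, sign flips]
  = (1|3)    [31 ≡ 1 mod 3]
  = 1    [(1|3) = 1]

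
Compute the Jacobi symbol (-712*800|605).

By multiplicativity, (-712·800|605) = (-712|605)·(800|605).
First factor (-712|605):
Pull out -1: (-712|605) = (-1|605)·(712|605). Since 605 ≡ 1 (mod 4), (-1|605) = +1. Now have (712|605).
Reduce the numerator: 712 ≡ 107 (mod 605), so (712|605) = (107|605).
605 ≡ 1 (mod 4), so quadratic reciprocity gives (107|605) = (605|107). Reduce: 605 ≡ 70 (mod 107). Now have (70|107).
Factor out 2: 70 = 2·35. Since 107 ≡ 3 (mod 8), (2|107) = -1. Now have -(35|107).
Both 35 ≡ 3 and 107 ≡ 3 (mod 4), so reciprocity gives (35|107) = -(107|35). Reduce: 107 ≡ 2 (mod 35). Now have (2|35).
Factor out 2: 2 = 2. Since 35 ≡ 3 (mod 8), (2|35) = -1. Now have -(1|35).
(1|35) = 1. Collecting the sign factors: -1.
Second factor (800|605):
Reduce the numerator: 800 ≡ 195 (mod 605), so (800|605) = (195|605).
605 ≡ 1 (mod 4), so quadratic reciprocity gives (195|605) = (605|195). Reduce: 605 ≡ 20 (mod 195). Now have (20|195).
Factor out 2: 20 = 2^2·5. Since 195 ≡ 3 (mod 8), (2|195) = -1, and (2|195)^2 = +1. Now have (5|195).
5 ≡ 1 (mod 4), so quadratic reciprocity gives (5|195) = (195|5). Reduce: 195 ≡ 0 (mod 5). Now have (0|5).
The numerator is now 0 with denominator 5 > 1: the symbol is 0.
Product: (-1)·(0) = 0.

0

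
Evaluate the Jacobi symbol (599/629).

629 ≡ 1 (mod 4), so quadratic reciprocity gives (599/629) = (629/599). Reduce: 629 ≡ 30 (mod 599). Now have (30/599).
Factor out 2: 30 = 2·15. Since 599 ≡ 7 (mod 8), (2/599) = +1. Now have (15/599).
Both 15 ≡ 3 and 599 ≡ 3 (mod 4), so reciprocity gives (15/599) = -(599/15). Reduce: 599 ≡ 14 (mod 15). Now have -(14/15).
Factor out 2: 14 = 2·7. Since 15 ≡ 7 (mod 8), (2/15) = +1. Now have -(7/15).
Both 7 ≡ 3 and 15 ≡ 3 (mod 4), so reciprocity gives (7/15) = -(15/7). Reduce: 15 ≡ 1 (mod 7). Now have (1/7).
(1/7) = 1. Collecting the sign factors: 1.

1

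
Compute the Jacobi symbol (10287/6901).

-1

Reduce the numerator: 10287 ≡ 3386 (mod 6901), so (10287/6901) = (3386/6901).
Factor out 2: 3386 = 2·1693. Since 6901 ≡ 5 (mod 8), (2/6901) = -1. Now have -(1693/6901).
1693 ≡ 1 (mod 4), so quadratic reciprocity gives (1693/6901) = (6901/1693). Reduce: 6901 ≡ 129 (mod 1693). Now have -(129/1693).
129 ≡ 1 (mod 4), so quadratic reciprocity gives (129/1693) = (1693/129). Reduce: 1693 ≡ 16 (mod 129). Now have -(16/129).
Factor out 2: 16 = 2^4. Since 129 ≡ 1 (mod 8), (2/129) = +1, and (2/129)^4 = +1. Now have -(1/129).
(1/129) = 1. Collecting the sign factors: -1.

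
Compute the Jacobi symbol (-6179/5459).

Pull out -1: (-6179/5459) = (-1/5459)·(6179/5459). Since 5459 ≡ 3 (mod 4), (-1/5459) = -1. Now have -(6179/5459).
Reduce the numerator: 6179 ≡ 720 (mod 5459), so (6179/5459) = (720/5459).
Factor out 2: 720 = 2^4·45. Since 5459 ≡ 3 (mod 8), (2/5459) = -1, and (2/5459)^4 = +1. Now have -(45/5459).
45 ≡ 1 (mod 4), so quadratic reciprocity gives (45/5459) = (5459/45). Reduce: 5459 ≡ 14 (mod 45). Now have -(14/45).
Factor out 2: 14 = 2·7. Since 45 ≡ 5 (mod 8), (2/45) = -1. Now have (7/45).
45 ≡ 1 (mod 4), so quadratic reciprocity gives (7/45) = (45/7). Reduce: 45 ≡ 3 (mod 7). Now have (3/7).
Both 3 ≡ 3 and 7 ≡ 3 (mod 4), so reciprocity gives (3/7) = -(7/3). Reduce: 7 ≡ 1 (mod 3). Now have -(1/3).
(1/3) = 1. Collecting the sign factors: -1.

-1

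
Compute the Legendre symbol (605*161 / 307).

1

By multiplicativity, (605·161 / 307) = (605 / 307)·(161 / 307).
First factor (605 / 307):
Reduce the numerator: 605 ≡ 298 (mod 307), so (605 / 307) = (298 / 307).
Factor out 2: 298 = 2·149. Since 307 ≡ 3 (mod 8), (2 / 307) = -1. Now have -(149 / 307).
149 ≡ 1 (mod 4), so quadratic reciprocity gives (149 / 307) = (307 / 149). Reduce: 307 ≡ 9 (mod 149). Now have -(9 / 149).
9 ≡ 1 (mod 4), so quadratic reciprocity gives (9 / 149) = (149 / 9). Reduce: 149 ≡ 5 (mod 9). Now have -(5 / 9).
5 ≡ 1 (mod 4), so quadratic reciprocity gives (5 / 9) = (9 / 5). Reduce: 9 ≡ 4 (mod 5). Now have -(4 / 5).
Factor out 2: 4 = 2^2. Since 5 ≡ 5 (mod 8), (2 / 5) = -1, and (2 / 5)^2 = +1. Now have -(1 / 5).
(1 / 5) = 1. Collecting the sign factors: -1.
Second factor (161 / 307):
161 ≡ 1 (mod 4), so quadratic reciprocity gives (161 / 307) = (307 / 161). Reduce: 307 ≡ 146 (mod 161). Now have (146 / 161).
Factor out 2: 146 = 2·73. Since 161 ≡ 1 (mod 8), (2 / 161) = +1. Now have (73 / 161).
73 ≡ 1 (mod 4), so quadratic reciprocity gives (73 / 161) = (161 / 73). Reduce: 161 ≡ 15 (mod 73). Now have (15 / 73).
73 ≡ 1 (mod 4), so quadratic reciprocity gives (15 / 73) = (73 / 15). Reduce: 73 ≡ 13 (mod 15). Now have (13 / 15).
13 ≡ 1 (mod 4), so quadratic reciprocity gives (13 / 15) = (15 / 13). Reduce: 15 ≡ 2 (mod 13). Now have (2 / 13).
Factor out 2: 2 = 2. Since 13 ≡ 5 (mod 8), (2 / 13) = -1. Now have -(1 / 13).
(1 / 13) = 1. Collecting the sign factors: -1.
Product: (-1)·(-1) = 1.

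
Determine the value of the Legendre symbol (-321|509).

-1

(-321|509)
  = (188|509)    [-321 ≡ 188 mod 509]
  = (47|509)    [509 ≡ 5 mod 8 ⇒ (2|509)^2 = +1]
  = (509|47)    [QR: 509 ≡ 1 mod 4, sign kept]
  = (39|47)    [509 ≡ 39 mod 47]
  = -(47|39)    [QR: both ≡ 3 mod 4, sign flips]
  = -(8|39)    [47 ≡ 8 mod 39]
  = -(1|39)    [39 ≡ 7 mod 8 ⇒ (2|39)^3 = +1]
  = -1    [(1|39) = 1]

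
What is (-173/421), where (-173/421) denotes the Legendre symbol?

-1

(-173/421)
  = (248/421)    [-173 ≡ 248 mod 421]
  = -(31/421)    [421 ≡ 5 mod 8 ⇒ (2/421)^3 = -1]
  = -(421/31)    [QR: 421 ≡ 1 mod 4, sign kept]
  = -(18/31)    [421 ≡ 18 mod 31]
  = -(9/31)    [31 ≡ 7 mod 8 ⇒ (2/31) = +1]
  = -(31/9)    [QR: 9 ≡ 1 mod 4, sign kept]
  = -(4/9)    [31 ≡ 4 mod 9]
  = -(1/9)    [9 ≡ 1 mod 8 ⇒ (2/9)^2 = +1]
  = -1    [(1/9) = 1]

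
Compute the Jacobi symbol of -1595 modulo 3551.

1

Pull out -1: (-1595/3551) = (-1/3551)·(1595/3551). Since 3551 ≡ 3 (mod 4), (-1/3551) = -1. Now have -(1595/3551).
Both 1595 ≡ 3 and 3551 ≡ 3 (mod 4), so reciprocity gives (1595/3551) = -(3551/1595). Reduce: 3551 ≡ 361 (mod 1595). Now have (361/1595).
361 ≡ 1 (mod 4), so quadratic reciprocity gives (361/1595) = (1595/361). Reduce: 1595 ≡ 151 (mod 361). Now have (151/361).
361 ≡ 1 (mod 4), so quadratic reciprocity gives (151/361) = (361/151). Reduce: 361 ≡ 59 (mod 151). Now have (59/151).
Both 59 ≡ 3 and 151 ≡ 3 (mod 4), so reciprocity gives (59/151) = -(151/59). Reduce: 151 ≡ 33 (mod 59). Now have -(33/59).
33 ≡ 1 (mod 4), so quadratic reciprocity gives (33/59) = (59/33). Reduce: 59 ≡ 26 (mod 33). Now have -(26/33).
Factor out 2: 26 = 2·13. Since 33 ≡ 1 (mod 8), (2/33) = +1. Now have -(13/33).
13 ≡ 1 (mod 4), so quadratic reciprocity gives (13/33) = (33/13). Reduce: 33 ≡ 7 (mod 13). Now have -(7/13).
13 ≡ 1 (mod 4), so quadratic reciprocity gives (7/13) = (13/7). Reduce: 13 ≡ 6 (mod 7). Now have -(6/7).
Factor out 2: 6 = 2·3. Since 7 ≡ 7 (mod 8), (2/7) = +1. Now have -(3/7).
Both 3 ≡ 3 and 7 ≡ 3 (mod 4), so reciprocity gives (3/7) = -(7/3). Reduce: 7 ≡ 1 (mod 3). Now have (1/3).
(1/3) = 1. Collecting the sign factors: 1.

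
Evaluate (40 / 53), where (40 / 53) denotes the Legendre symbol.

(40 / 53)
  = -(5 / 53)    [53 ≡ 5 mod 8 ⇒ (2 / 53)^3 = -1]
  = -(53 / 5)    [QR: 5 ≡ 1 mod 4, sign kept]
  = -(3 / 5)    [53 ≡ 3 mod 5]
  = -(5 / 3)    [QR: 5 ≡ 1 mod 4, sign kept]
  = -(2 / 3)    [5 ≡ 2 mod 3]
  = (1 / 3)    [3 ≡ 3 mod 8 ⇒ (2 / 3) = -1]
  = 1    [(1 / 3) = 1]

1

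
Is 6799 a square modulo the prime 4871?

Reduce the numerator: 6799 ≡ 1928 (mod 4871), so (6799/4871) = (1928/4871).
Factor out 2: 1928 = 2^3·241. Since 4871 ≡ 7 (mod 8), (2/4871) = +1, and (2/4871)^3 = +1. Now have (241/4871).
241 ≡ 1 (mod 4), so quadratic reciprocity gives (241/4871) = (4871/241). Reduce: 4871 ≡ 51 (mod 241). Now have (51/241).
241 ≡ 1 (mod 4), so quadratic reciprocity gives (51/241) = (241/51). Reduce: 241 ≡ 37 (mod 51). Now have (37/51).
37 ≡ 1 (mod 4), so quadratic reciprocity gives (37/51) = (51/37). Reduce: 51 ≡ 14 (mod 37). Now have (14/37).
Factor out 2: 14 = 2·7. Since 37 ≡ 5 (mod 8), (2/37) = -1. Now have -(7/37).
37 ≡ 1 (mod 4), so quadratic reciprocity gives (7/37) = (37/7). Reduce: 37 ≡ 2 (mod 7). Now have -(2/7).
Factor out 2: 2 = 2. Since 7 ≡ 7 (mod 8), (2/7) = +1. Now have -(1/7).
(1/7) = 1. Collecting the sign factors: -1.
The Legendre symbol is -1, so x^2 ≡ 6799 (mod 4871) has no solution.

no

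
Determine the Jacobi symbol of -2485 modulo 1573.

Pull out -1: (-2485/1573) = (-1/1573)·(2485/1573). Since 1573 ≡ 1 (mod 4), (-1/1573) = +1. Now have (2485/1573).
Reduce the numerator: 2485 ≡ 912 (mod 1573), so (2485/1573) = (912/1573).
Factor out 2: 912 = 2^4·57. Since 1573 ≡ 5 (mod 8), (2/1573) = -1, and (2/1573)^4 = +1. Now have (57/1573).
57 ≡ 1 (mod 4), so quadratic reciprocity gives (57/1573) = (1573/57). Reduce: 1573 ≡ 34 (mod 57). Now have (34/57).
Factor out 2: 34 = 2·17. Since 57 ≡ 1 (mod 8), (2/57) = +1. Now have (17/57).
17 ≡ 1 (mod 4), so quadratic reciprocity gives (17/57) = (57/17). Reduce: 57 ≡ 6 (mod 17). Now have (6/17).
Factor out 2: 6 = 2·3. Since 17 ≡ 1 (mod 8), (2/17) = +1. Now have (3/17).
17 ≡ 1 (mod 4), so quadratic reciprocity gives (3/17) = (17/3). Reduce: 17 ≡ 2 (mod 3). Now have (2/3).
Factor out 2: 2 = 2. Since 3 ≡ 3 (mod 8), (2/3) = -1. Now have -(1/3).
(1/3) = 1. Collecting the sign factors: -1.

-1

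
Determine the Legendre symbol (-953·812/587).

-1

By multiplicativity, (-953·812/587) = (-953/587)·(812/587).
First factor (-953/587):
Pull out -1: (-953/587) = (-1/587)·(953/587). Since 587 ≡ 3 (mod 4), (-1/587) = -1. Now have -(953/587).
Reduce the numerator: 953 ≡ 366 (mod 587), so (953/587) = (366/587).
Factor out 2: 366 = 2·183. Since 587 ≡ 3 (mod 8), (2/587) = -1. Now have (183/587).
Both 183 ≡ 3 and 587 ≡ 3 (mod 4), so reciprocity gives (183/587) = -(587/183). Reduce: 587 ≡ 38 (mod 183). Now have -(38/183).
Factor out 2: 38 = 2·19. Since 183 ≡ 7 (mod 8), (2/183) = +1. Now have -(19/183).
Both 19 ≡ 3 and 183 ≡ 3 (mod 4), so reciprocity gives (19/183) = -(183/19). Reduce: 183 ≡ 12 (mod 19). Now have (12/19).
Factor out 2: 12 = 2^2·3. Since 19 ≡ 3 (mod 8), (2/19) = -1, and (2/19)^2 = +1. Now have (3/19).
Both 3 ≡ 3 and 19 ≡ 3 (mod 4), so reciprocity gives (3/19) = -(19/3). Reduce: 19 ≡ 1 (mod 3). Now have -(1/3).
(1/3) = 1. Collecting the sign factors: -1.
Second factor (812/587):
Reduce the numerator: 812 ≡ 225 (mod 587), so (812/587) = (225/587).
225 ≡ 1 (mod 4), so quadratic reciprocity gives (225/587) = (587/225). Reduce: 587 ≡ 137 (mod 225). Now have (137/225).
137 ≡ 1 (mod 4), so quadratic reciprocity gives (137/225) = (225/137). Reduce: 225 ≡ 88 (mod 137). Now have (88/137).
Factor out 2: 88 = 2^3·11. Since 137 ≡ 1 (mod 8), (2/137) = +1, and (2/137)^3 = +1. Now have (11/137).
137 ≡ 1 (mod 4), so quadratic reciprocity gives (11/137) = (137/11). Reduce: 137 ≡ 5 (mod 11). Now have (5/11).
5 ≡ 1 (mod 4), so quadratic reciprocity gives (5/11) = (11/5). Reduce: 11 ≡ 1 (mod 5). Now have (1/5).
(1/5) = 1. Collecting the sign factors: 1.
Product: (-1)·(1) = -1.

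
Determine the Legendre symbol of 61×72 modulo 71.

By multiplicativity, (61·72 / 71) = (61 / 71)·(72 / 71).
First factor (61 / 71):
61 ≡ 1 (mod 4), so quadratic reciprocity gives (61 / 71) = (71 / 61). Reduce: 71 ≡ 10 (mod 61). Now have (10 / 61).
Factor out 2: 10 = 2·5. Since 61 ≡ 5 (mod 8), (2 / 61) = -1. Now have -(5 / 61).
5 ≡ 1 (mod 4), so quadratic reciprocity gives (5 / 61) = (61 / 5). Reduce: 61 ≡ 1 (mod 5). Now have -(1 / 5).
(1 / 5) = 1. Collecting the sign factors: -1.
Second factor (72 / 71):
Reduce the numerator: 72 ≡ 1 (mod 71), so (72 / 71) = (1 / 71).
(1 / 71) = 1. Collecting the sign factors: 1.
Product: (-1)·(1) = -1.

-1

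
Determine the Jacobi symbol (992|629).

(992|629)
  = (363|629)    [992 ≡ 363 mod 629]
  = (629|363)    [QR: 629 ≡ 1 mod 4, sign kept]
  = (266|363)    [629 ≡ 266 mod 363]
  = -(133|363)    [363 ≡ 3 mod 8 ⇒ (2|363) = -1]
  = -(363|133)    [QR: 133 ≡ 1 mod 4, sign kept]
  = -(97|133)    [363 ≡ 97 mod 133]
  = -(133|97)    [QR: 97 ≡ 1 mod 4, sign kept]
  = -(36|97)    [133 ≡ 36 mod 97]
  = -(9|97)    [97 ≡ 1 mod 8 ⇒ (2|97)^2 = +1]
  = -(97|9)    [QR: 9 ≡ 1 mod 4, sign kept]
  = -(7|9)    [97 ≡ 7 mod 9]
  = -(9|7)    [QR: 9 ≡ 1 mod 4, sign kept]
  = -(2|7)    [9 ≡ 2 mod 7]
  = -(1|7)    [7 ≡ 7 mod 8 ⇒ (2|7) = +1]
  = -1    [(1|7) = 1]

-1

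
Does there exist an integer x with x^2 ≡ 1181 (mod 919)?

(1181/919)
  = (262/919)    [1181 ≡ 262 mod 919]
  = (131/919)    [919 ≡ 7 mod 8 ⇒ (2/919) = +1]
  = -(919/131)    [QR: both ≡ 3 mod 4, sign flips]
  = -(2/131)    [919 ≡ 2 mod 131]
  = (1/131)    [131 ≡ 3 mod 8 ⇒ (2/131) = -1]
  = 1    [(1/131) = 1]
The Legendre symbol is 1, so x^2 ≡ 1181 (mod 919) has solution.

yes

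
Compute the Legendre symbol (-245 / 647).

(-245 / 647)
  = -(245 / 647)    [647 ≡ 3 mod 4 ⇒ (-1 / 647) = -1]
  = -(647 / 245)    [QR: 245 ≡ 1 mod 4, sign kept]
  = -(157 / 245)    [647 ≡ 157 mod 245]
  = -(245 / 157)    [QR: 157 ≡ 1 mod 4, sign kept]
  = -(88 / 157)    [245 ≡ 88 mod 157]
  = (11 / 157)    [157 ≡ 5 mod 8 ⇒ (2 / 157)^3 = -1]
  = (157 / 11)    [QR: 157 ≡ 1 mod 4, sign kept]
  = (3 / 11)    [157 ≡ 3 mod 11]
  = -(11 / 3)    [QR: both ≡ 3 mod 4, sign flips]
  = -(2 / 3)    [11 ≡ 2 mod 3]
  = (1 / 3)    [3 ≡ 3 mod 8 ⇒ (2 / 3) = -1]
  = 1    [(1 / 3) = 1]

1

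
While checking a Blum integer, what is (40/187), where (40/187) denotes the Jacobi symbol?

1

(40/187)
  = -(5/187)    [187 ≡ 3 mod 8 ⇒ (2/187)^3 = -1]
  = -(187/5)    [QR: 5 ≡ 1 mod 4, sign kept]
  = -(2/5)    [187 ≡ 2 mod 5]
  = (1/5)    [5 ≡ 5 mod 8 ⇒ (2/5) = -1]
  = 1    [(1/5) = 1]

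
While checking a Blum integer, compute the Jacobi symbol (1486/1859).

(1486/1859)
  = -(743/1859)    [1859 ≡ 3 mod 8 ⇒ (2/1859) = -1]
  = (1859/743)    [QR: both ≡ 3 mod 4, sign flips]
  = (373/743)    [1859 ≡ 373 mod 743]
  = (743/373)    [QR: 373 ≡ 1 mod 4, sign kept]
  = (370/373)    [743 ≡ 370 mod 373]
  = -(185/373)    [373 ≡ 5 mod 8 ⇒ (2/373) = -1]
  = -(373/185)    [QR: 185 ≡ 1 mod 4, sign kept]
  = -(3/185)    [373 ≡ 3 mod 185]
  = -(185/3)    [QR: 185 ≡ 1 mod 4, sign kept]
  = -(2/3)    [185 ≡ 2 mod 3]
  = (1/3)    [3 ≡ 3 mod 8 ⇒ (2/3) = -1]
  = 1    [(1/3) = 1]

1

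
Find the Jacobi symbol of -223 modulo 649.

(-223/649)
  = (223/649)    [649 ≡ 1 mod 4 ⇒ (-1/649) = +1]
  = (649/223)    [QR: 649 ≡ 1 mod 4, sign kept]
  = (203/223)    [649 ≡ 203 mod 223]
  = -(223/203)    [QR: both ≡ 3 mod 4, sign flips]
  = -(20/203)    [223 ≡ 20 mod 203]
  = -(5/203)    [203 ≡ 3 mod 8 ⇒ (2/203)^2 = +1]
  = -(203/5)    [QR: 5 ≡ 1 mod 4, sign kept]
  = -(3/5)    [203 ≡ 3 mod 5]
  = -(5/3)    [QR: 5 ≡ 1 mod 4, sign kept]
  = -(2/3)    [5 ≡ 2 mod 3]
  = (1/3)    [3 ≡ 3 mod 8 ⇒ (2/3) = -1]
  = 1    [(1/3) = 1]

1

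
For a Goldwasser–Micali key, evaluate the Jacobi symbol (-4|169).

1

(-4|169)
  = (4|169)    [169 ≡ 1 mod 4 ⇒ (-1|169) = +1]
  = (1|169)    [169 ≡ 1 mod 8 ⇒ (2|169)^2 = +1]
  = 1    [(1|169) = 1]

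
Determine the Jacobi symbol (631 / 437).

(631 / 437)
  = (194 / 437)    [631 ≡ 194 mod 437]
  = -(97 / 437)    [437 ≡ 5 mod 8 ⇒ (2 / 437) = -1]
  = -(437 / 97)    [QR: 97 ≡ 1 mod 4, sign kept]
  = -(49 / 97)    [437 ≡ 49 mod 97]
  = -(97 / 49)    [QR: 49 ≡ 1 mod 4, sign kept]
  = -(48 / 49)    [97 ≡ 48 mod 49]
  = -(3 / 49)    [49 ≡ 1 mod 8 ⇒ (2 / 49)^4 = +1]
  = -(49 / 3)    [QR: 49 ≡ 1 mod 4, sign kept]
  = -(1 / 3)    [49 ≡ 1 mod 3]
  = -1    [(1 / 3) = 1]

-1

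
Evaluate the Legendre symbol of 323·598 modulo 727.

By multiplicativity, (323·598 / 727) = (323 / 727)·(598 / 727).
First factor (323 / 727):
(323 / 727)
  = -(727 / 323)    [QR: both ≡ 3 mod 4, sign flips]
  = -(81 / 323)    [727 ≡ 81 mod 323]
  = -(323 / 81)    [QR: 81 ≡ 1 mod 4, sign kept]
  = -(80 / 81)    [323 ≡ 80 mod 81]
  = -(5 / 81)    [81 ≡ 1 mod 8 ⇒ (2 / 81)^4 = +1]
  = -(81 / 5)    [QR: 5 ≡ 1 mod 4, sign kept]
  = -(1 / 5)    [81 ≡ 1 mod 5]
  = -1    [(1 / 5) = 1]
Second factor (598 / 727):
(598 / 727)
  = (299 / 727)    [727 ≡ 7 mod 8 ⇒ (2 / 727) = +1]
  = -(727 / 299)    [QR: both ≡ 3 mod 4, sign flips]
  = -(129 / 299)    [727 ≡ 129 mod 299]
  = -(299 / 129)    [QR: 129 ≡ 1 mod 4, sign kept]
  = -(41 / 129)    [299 ≡ 41 mod 129]
  = -(129 / 41)    [QR: 41 ≡ 1 mod 4, sign kept]
  = -(6 / 41)    [129 ≡ 6 mod 41]
  = -(3 / 41)    [41 ≡ 1 mod 8 ⇒ (2 / 41) = +1]
  = -(41 / 3)    [QR: 41 ≡ 1 mod 4, sign kept]
  = -(2 / 3)    [41 ≡ 2 mod 3]
  = (1 / 3)    [3 ≡ 3 mod 8 ⇒ (2 / 3) = -1]
  = 1    [(1 / 3) = 1]
Product: (-1)·(1) = -1.

-1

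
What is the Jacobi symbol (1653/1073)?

0

Reduce the numerator: 1653 ≡ 580 (mod 1073), so (1653/1073) = (580/1073).
Factor out 2: 580 = 2^2·145. Since 1073 ≡ 1 (mod 8), (2/1073) = +1, and (2/1073)^2 = +1. Now have (145/1073).
145 ≡ 1 (mod 4), so quadratic reciprocity gives (145/1073) = (1073/145). Reduce: 1073 ≡ 58 (mod 145). Now have (58/145).
Factor out 2: 58 = 2·29. Since 145 ≡ 1 (mod 8), (2/145) = +1. Now have (29/145).
29 ≡ 1 (mod 4), so quadratic reciprocity gives (29/145) = (145/29). Reduce: 145 ≡ 0 (mod 29). Now have (0/29).
The numerator is now 0 with denominator 29 > 1: the symbol is 0.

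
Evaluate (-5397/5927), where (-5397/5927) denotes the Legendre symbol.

-1

(-5397/5927)
  = (530/5927)    [-5397 ≡ 530 mod 5927]
  = (265/5927)    [5927 ≡ 7 mod 8 ⇒ (2/5927) = +1]
  = (5927/265)    [QR: 265 ≡ 1 mod 4, sign kept]
  = (97/265)    [5927 ≡ 97 mod 265]
  = (265/97)    [QR: 97 ≡ 1 mod 4, sign kept]
  = (71/97)    [265 ≡ 71 mod 97]
  = (97/71)    [QR: 97 ≡ 1 mod 4, sign kept]
  = (26/71)    [97 ≡ 26 mod 71]
  = (13/71)    [71 ≡ 7 mod 8 ⇒ (2/71) = +1]
  = (71/13)    [QR: 13 ≡ 1 mod 4, sign kept]
  = (6/13)    [71 ≡ 6 mod 13]
  = -(3/13)    [13 ≡ 5 mod 8 ⇒ (2/13) = -1]
  = -(13/3)    [QR: 13 ≡ 1 mod 4, sign kept]
  = -(1/3)    [13 ≡ 1 mod 3]
  = -1    [(1/3) = 1]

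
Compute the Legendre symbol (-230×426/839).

1

By multiplicativity, (-230·426/839) = (-230/839)·(426/839).
First factor (-230/839):
(-230/839)
  = (609/839)    [-230 ≡ 609 mod 839]
  = (839/609)    [QR: 609 ≡ 1 mod 4, sign kept]
  = (230/609)    [839 ≡ 230 mod 609]
  = (115/609)    [609 ≡ 1 mod 8 ⇒ (2/609) = +1]
  = (609/115)    [QR: 609 ≡ 1 mod 4, sign kept]
  = (34/115)    [609 ≡ 34 mod 115]
  = -(17/115)    [115 ≡ 3 mod 8 ⇒ (2/115) = -1]
  = -(115/17)    [QR: 17 ≡ 1 mod 4, sign kept]
  = -(13/17)    [115 ≡ 13 mod 17]
  = -(17/13)    [QR: 13 ≡ 1 mod 4, sign kept]
  = -(4/13)    [17 ≡ 4 mod 13]
  = -(1/13)    [13 ≡ 5 mod 8 ⇒ (2/13)^2 = +1]
  = -1    [(1/13) = 1]
Second factor (426/839):
(426/839)
  = (213/839)    [839 ≡ 7 mod 8 ⇒ (2/839) = +1]
  = (839/213)    [QR: 213 ≡ 1 mod 4, sign kept]
  = (200/213)    [839 ≡ 200 mod 213]
  = -(25/213)    [213 ≡ 5 mod 8 ⇒ (2/213)^3 = -1]
  = -(213/25)    [QR: 25 ≡ 1 mod 4, sign kept]
  = -(13/25)    [213 ≡ 13 mod 25]
  = -(25/13)    [QR: 13 ≡ 1 mod 4, sign kept]
  = -(12/13)    [25 ≡ 12 mod 13]
  = -(3/13)    [13 ≡ 5 mod 8 ⇒ (2/13)^2 = +1]
  = -(13/3)    [QR: 13 ≡ 1 mod 4, sign kept]
  = -(1/3)    [13 ≡ 1 mod 3]
  = -1    [(1/3) = 1]
Product: (-1)·(-1) = 1.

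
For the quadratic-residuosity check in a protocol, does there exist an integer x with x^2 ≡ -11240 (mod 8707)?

no

(-11240/8707)
  = -(11240/8707)    [8707 ≡ 3 mod 4 ⇒ (-1/8707) = -1]
  = -(2533/8707)    [11240 ≡ 2533 mod 8707]
  = -(8707/2533)    [QR: 2533 ≡ 1 mod 4, sign kept]
  = -(1108/2533)    [8707 ≡ 1108 mod 2533]
  = -(277/2533)    [2533 ≡ 5 mod 8 ⇒ (2/2533)^2 = +1]
  = -(2533/277)    [QR: 277 ≡ 1 mod 4, sign kept]
  = -(40/277)    [2533 ≡ 40 mod 277]
  = (5/277)    [277 ≡ 5 mod 8 ⇒ (2/277)^3 = -1]
  = (277/5)    [QR: 5 ≡ 1 mod 4, sign kept]
  = (2/5)    [277 ≡ 2 mod 5]
  = -(1/5)    [5 ≡ 5 mod 8 ⇒ (2/5) = -1]
  = -1    [(1/5) = 1]
(-11240/8707) = -1, and 8707 is prime, so -11240 is not a quadratic residue mod 8707.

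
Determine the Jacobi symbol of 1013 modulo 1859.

(1013/1859)
  = (1859/1013)    [QR: 1013 ≡ 1 mod 4, sign kept]
  = (846/1013)    [1859 ≡ 846 mod 1013]
  = -(423/1013)    [1013 ≡ 5 mod 8 ⇒ (2/1013) = -1]
  = -(1013/423)    [QR: 1013 ≡ 1 mod 4, sign kept]
  = -(167/423)    [1013 ≡ 167 mod 423]
  = (423/167)    [QR: both ≡ 3 mod 4, sign flips]
  = (89/167)    [423 ≡ 89 mod 167]
  = (167/89)    [QR: 89 ≡ 1 mod 4, sign kept]
  = (78/89)    [167 ≡ 78 mod 89]
  = (39/89)    [89 ≡ 1 mod 8 ⇒ (2/89) = +1]
  = (89/39)    [QR: 89 ≡ 1 mod 4, sign kept]
  = (11/39)    [89 ≡ 11 mod 39]
  = -(39/11)    [QR: both ≡ 3 mod 4, sign flips]
  = -(6/11)    [39 ≡ 6 mod 11]
  = (3/11)    [11 ≡ 3 mod 8 ⇒ (2/11) = -1]
  = -(11/3)    [QR: both ≡ 3 mod 4, sign flips]
  = -(2/3)    [11 ≡ 2 mod 3]
  = (1/3)    [3 ≡ 3 mod 8 ⇒ (2/3) = -1]
  = 1    [(1/3) = 1]

1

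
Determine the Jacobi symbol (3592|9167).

-1

(3592|9167)
  = (449|9167)    [9167 ≡ 7 mod 8 ⇒ (2|9167)^3 = +1]
  = (9167|449)    [QR: 449 ≡ 1 mod 4, sign kept]
  = (187|449)    [9167 ≡ 187 mod 449]
  = (449|187)    [QR: 449 ≡ 1 mod 4, sign kept]
  = (75|187)    [449 ≡ 75 mod 187]
  = -(187|75)    [QR: both ≡ 3 mod 4, sign flips]
  = -(37|75)    [187 ≡ 37 mod 75]
  = -(75|37)    [QR: 37 ≡ 1 mod 4, sign kept]
  = -(1|37)    [75 ≡ 1 mod 37]
  = -1    [(1|37) = 1]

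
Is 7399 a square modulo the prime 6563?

Reduce the numerator: 7399 ≡ 836 (mod 6563), so (7399|6563) = (836|6563).
Factor out 2: 836 = 2^2·209. Since 6563 ≡ 3 (mod 8), (2|6563) = -1, and (2|6563)^2 = +1. Now have (209|6563).
209 ≡ 1 (mod 4), so quadratic reciprocity gives (209|6563) = (6563|209). Reduce: 6563 ≡ 84 (mod 209). Now have (84|209).
Factor out 2: 84 = 2^2·21. Since 209 ≡ 1 (mod 8), (2|209) = +1, and (2|209)^2 = +1. Now have (21|209).
21 ≡ 1 (mod 4), so quadratic reciprocity gives (21|209) = (209|21). Reduce: 209 ≡ 20 (mod 21). Now have (20|21).
Factor out 2: 20 = 2^2·5. Since 21 ≡ 5 (mod 8), (2|21) = -1, and (2|21)^2 = +1. Now have (5|21).
5 ≡ 1 (mod 4), so quadratic reciprocity gives (5|21) = (21|5). Reduce: 21 ≡ 1 (mod 5). Now have (1|5).
(1|5) = 1. Collecting the sign factors: 1.
The Legendre symbol is 1, so x^2 ≡ 7399 (mod 6563) has solution.

yes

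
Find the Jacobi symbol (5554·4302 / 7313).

1

By multiplicativity, (5554·4302 / 7313) = (5554 / 7313)·(4302 / 7313).
First factor (5554 / 7313):
(5554 / 7313)
  = (2777 / 7313)    [7313 ≡ 1 mod 8 ⇒ (2 / 7313) = +1]
  = (7313 / 2777)    [QR: 2777 ≡ 1 mod 4, sign kept]
  = (1759 / 2777)    [7313 ≡ 1759 mod 2777]
  = (2777 / 1759)    [QR: 2777 ≡ 1 mod 4, sign kept]
  = (1018 / 1759)    [2777 ≡ 1018 mod 1759]
  = (509 / 1759)    [1759 ≡ 7 mod 8 ⇒ (2 / 1759) = +1]
  = (1759 / 509)    [QR: 509 ≡ 1 mod 4, sign kept]
  = (232 / 509)    [1759 ≡ 232 mod 509]
  = -(29 / 509)    [509 ≡ 5 mod 8 ⇒ (2 / 509)^3 = -1]
  = -(509 / 29)    [QR: 29 ≡ 1 mod 4, sign kept]
  = -(16 / 29)    [509 ≡ 16 mod 29]
  = -(1 / 29)    [29 ≡ 5 mod 8 ⇒ (2 / 29)^4 = +1]
  = -1    [(1 / 29) = 1]
Second factor (4302 / 7313):
(4302 / 7313)
  = (2151 / 7313)    [7313 ≡ 1 mod 8 ⇒ (2 / 7313) = +1]
  = (7313 / 2151)    [QR: 7313 ≡ 1 mod 4, sign kept]
  = (860 / 2151)    [7313 ≡ 860 mod 2151]
  = (215 / 2151)    [2151 ≡ 7 mod 8 ⇒ (2 / 2151)^2 = +1]
  = -(2151 / 215)    [QR: both ≡ 3 mod 4, sign flips]
  = -(1 / 215)    [2151 ≡ 1 mod 215]
  = -1    [(1 / 215) = 1]
Product: (-1)·(-1) = 1.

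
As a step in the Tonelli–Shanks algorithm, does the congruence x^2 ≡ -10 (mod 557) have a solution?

yes

(-10/557)
  = (547/557)    [-10 ≡ 547 mod 557]
  = (557/547)    [QR: 557 ≡ 1 mod 4, sign kept]
  = (10/547)    [557 ≡ 10 mod 547]
  = -(5/547)    [547 ≡ 3 mod 8 ⇒ (2/547) = -1]
  = -(547/5)    [QR: 5 ≡ 1 mod 4, sign kept]
  = -(2/5)    [547 ≡ 2 mod 5]
  = (1/5)    [5 ≡ 5 mod 8 ⇒ (2/5) = -1]
  = 1    [(1/5) = 1]
The Legendre symbol is 1, so x^2 ≡ -10 (mod 557) has solution.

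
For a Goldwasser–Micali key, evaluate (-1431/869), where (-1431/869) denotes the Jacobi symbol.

Pull out -1: (-1431/869) = (-1/869)·(1431/869). Since 869 ≡ 1 (mod 4), (-1/869) = +1. Now have (1431/869).
Reduce the numerator: 1431 ≡ 562 (mod 869), so (1431/869) = (562/869).
Factor out 2: 562 = 2·281. Since 869 ≡ 5 (mod 8), (2/869) = -1. Now have -(281/869).
281 ≡ 1 (mod 4), so quadratic reciprocity gives (281/869) = (869/281). Reduce: 869 ≡ 26 (mod 281). Now have -(26/281).
Factor out 2: 26 = 2·13. Since 281 ≡ 1 (mod 8), (2/281) = +1. Now have -(13/281).
13 ≡ 1 (mod 4), so quadratic reciprocity gives (13/281) = (281/13). Reduce: 281 ≡ 8 (mod 13). Now have -(8/13).
Factor out 2: 8 = 2^3. Since 13 ≡ 5 (mod 8), (2/13) = -1, and (2/13)^3 = -1. Now have (1/13).
(1/13) = 1. Collecting the sign factors: 1.

1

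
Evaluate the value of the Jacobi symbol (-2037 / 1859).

Reduce the numerator: -2037 ≡ 1681 (mod 1859), so (-2037 / 1859) = (1681 / 1859).
1681 ≡ 1 (mod 4), so quadratic reciprocity gives (1681 / 1859) = (1859 / 1681). Reduce: 1859 ≡ 178 (mod 1681). Now have (178 / 1681).
Factor out 2: 178 = 2·89. Since 1681 ≡ 1 (mod 8), (2 / 1681) = +1. Now have (89 / 1681).
89 ≡ 1 (mod 4), so quadratic reciprocity gives (89 / 1681) = (1681 / 89). Reduce: 1681 ≡ 79 (mod 89). Now have (79 / 89).
89 ≡ 1 (mod 4), so quadratic reciprocity gives (79 / 89) = (89 / 79). Reduce: 89 ≡ 10 (mod 79). Now have (10 / 79).
Factor out 2: 10 = 2·5. Since 79 ≡ 7 (mod 8), (2 / 79) = +1. Now have (5 / 79).
5 ≡ 1 (mod 4), so quadratic reciprocity gives (5 / 79) = (79 / 5). Reduce: 79 ≡ 4 (mod 5). Now have (4 / 5).
Factor out 2: 4 = 2^2. Since 5 ≡ 5 (mod 8), (2 / 5) = -1, and (2 / 5)^2 = +1. Now have (1 / 5).
(1 / 5) = 1. Collecting the sign factors: 1.

1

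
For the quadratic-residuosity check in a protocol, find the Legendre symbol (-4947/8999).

Pull out -1: (-4947/8999) = (-1/8999)·(4947/8999). Since 8999 ≡ 3 (mod 4), (-1/8999) = -1. Now have -(4947/8999).
Both 4947 ≡ 3 and 8999 ≡ 3 (mod 4), so reciprocity gives (4947/8999) = -(8999/4947). Reduce: 8999 ≡ 4052 (mod 4947). Now have (4052/4947).
Factor out 2: 4052 = 2^2·1013. Since 4947 ≡ 3 (mod 8), (2/4947) = -1, and (2/4947)^2 = +1. Now have (1013/4947).
1013 ≡ 1 (mod 4), so quadratic reciprocity gives (1013/4947) = (4947/1013). Reduce: 4947 ≡ 895 (mod 1013). Now have (895/1013).
1013 ≡ 1 (mod 4), so quadratic reciprocity gives (895/1013) = (1013/895). Reduce: 1013 ≡ 118 (mod 895). Now have (118/895).
Factor out 2: 118 = 2·59. Since 895 ≡ 7 (mod 8), (2/895) = +1. Now have (59/895).
Both 59 ≡ 3 and 895 ≡ 3 (mod 4), so reciprocity gives (59/895) = -(895/59). Reduce: 895 ≡ 10 (mod 59). Now have -(10/59).
Factor out 2: 10 = 2·5. Since 59 ≡ 3 (mod 8), (2/59) = -1. Now have (5/59).
5 ≡ 1 (mod 4), so quadratic reciprocity gives (5/59) = (59/5). Reduce: 59 ≡ 4 (mod 5). Now have (4/5).
Factor out 2: 4 = 2^2. Since 5 ≡ 5 (mod 8), (2/5) = -1, and (2/5)^2 = +1. Now have (1/5).
(1/5) = 1. Collecting the sign factors: 1.

1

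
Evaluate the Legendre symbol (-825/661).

1

(-825/661)
  = (497/661)    [-825 ≡ 497 mod 661]
  = (661/497)    [QR: 497 ≡ 1 mod 4, sign kept]
  = (164/497)    [661 ≡ 164 mod 497]
  = (41/497)    [497 ≡ 1 mod 8 ⇒ (2/497)^2 = +1]
  = (497/41)    [QR: 41 ≡ 1 mod 4, sign kept]
  = (5/41)    [497 ≡ 5 mod 41]
  = (41/5)    [QR: 5 ≡ 1 mod 4, sign kept]
  = (1/5)    [41 ≡ 1 mod 5]
  = 1    [(1/5) = 1]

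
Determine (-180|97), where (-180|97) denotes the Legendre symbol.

-1

(-180|97)
  = (180|97)    [97 ≡ 1 mod 4 ⇒ (-1|97) = +1]
  = (83|97)    [180 ≡ 83 mod 97]
  = (97|83)    [QR: 97 ≡ 1 mod 4, sign kept]
  = (14|83)    [97 ≡ 14 mod 83]
  = -(7|83)    [83 ≡ 3 mod 8 ⇒ (2|83) = -1]
  = (83|7)    [QR: both ≡ 3 mod 4, sign flips]
  = (6|7)    [83 ≡ 6 mod 7]
  = (3|7)    [7 ≡ 7 mod 8 ⇒ (2|7) = +1]
  = -(7|3)    [QR: both ≡ 3 mod 4, sign flips]
  = -(1|3)    [7 ≡ 1 mod 3]
  = -1    [(1|3) = 1]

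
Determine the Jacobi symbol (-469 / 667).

-1

(-469 / 667)
  = (198 / 667)    [-469 ≡ 198 mod 667]
  = -(99 / 667)    [667 ≡ 3 mod 8 ⇒ (2 / 667) = -1]
  = (667 / 99)    [QR: both ≡ 3 mod 4, sign flips]
  = (73 / 99)    [667 ≡ 73 mod 99]
  = (99 / 73)    [QR: 73 ≡ 1 mod 4, sign kept]
  = (26 / 73)    [99 ≡ 26 mod 73]
  = (13 / 73)    [73 ≡ 1 mod 8 ⇒ (2 / 73) = +1]
  = (73 / 13)    [QR: 13 ≡ 1 mod 4, sign kept]
  = (8 / 13)    [73 ≡ 8 mod 13]
  = -(1 / 13)    [13 ≡ 5 mod 8 ⇒ (2 / 13)^3 = -1]
  = -1    [(1 / 13) = 1]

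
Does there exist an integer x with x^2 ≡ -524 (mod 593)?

no

(-524/593)
  = (69/593)    [-524 ≡ 69 mod 593]
  = (593/69)    [QR: 69 ≡ 1 mod 4, sign kept]
  = (41/69)    [593 ≡ 41 mod 69]
  = (69/41)    [QR: 41 ≡ 1 mod 4, sign kept]
  = (28/41)    [69 ≡ 28 mod 41]
  = (7/41)    [41 ≡ 1 mod 8 ⇒ (2/41)^2 = +1]
  = (41/7)    [QR: 41 ≡ 1 mod 4, sign kept]
  = (6/7)    [41 ≡ 6 mod 7]
  = (3/7)    [7 ≡ 7 mod 8 ⇒ (2/7) = +1]
  = -(7/3)    [QR: both ≡ 3 mod 4, sign flips]
  = -(1/3)    [7 ≡ 1 mod 3]
  = -1    [(1/3) = 1]
(-524/593) = -1, and 593 is prime, so -524 is not a quadratic residue mod 593.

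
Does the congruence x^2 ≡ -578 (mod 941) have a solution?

(-578|941)
  = (578|941)    [941 ≡ 1 mod 4 ⇒ (-1|941) = +1]
  = -(289|941)    [941 ≡ 5 mod 8 ⇒ (2|941) = -1]
  = -(941|289)    [QR: 289 ≡ 1 mod 4, sign kept]
  = -(74|289)    [941 ≡ 74 mod 289]
  = -(37|289)    [289 ≡ 1 mod 8 ⇒ (2|289) = +1]
  = -(289|37)    [QR: 37 ≡ 1 mod 4, sign kept]
  = -(30|37)    [289 ≡ 30 mod 37]
  = (15|37)    [37 ≡ 5 mod 8 ⇒ (2|37) = -1]
  = (37|15)    [QR: 37 ≡ 1 mod 4, sign kept]
  = (7|15)    [37 ≡ 7 mod 15]
  = -(15|7)    [QR: both ≡ 3 mod 4, sign flips]
  = -(1|7)    [15 ≡ 1 mod 7]
  = -1    [(1|7) = 1]
The Legendre symbol is -1, so x^2 ≡ -578 (mod 941) has no solution.

no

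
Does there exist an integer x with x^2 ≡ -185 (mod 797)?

(-185/797)
  = (612/797)    [-185 ≡ 612 mod 797]
  = (153/797)    [797 ≡ 5 mod 8 ⇒ (2/797)^2 = +1]
  = (797/153)    [QR: 153 ≡ 1 mod 4, sign kept]
  = (32/153)    [797 ≡ 32 mod 153]
  = (1/153)    [153 ≡ 1 mod 8 ⇒ (2/153)^5 = +1]
  = 1    [(1/153) = 1]
The Legendre symbol is 1, so x^2 ≡ -185 (mod 797) has solution.

yes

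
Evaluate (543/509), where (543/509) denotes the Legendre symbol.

-1

Reduce the numerator: 543 ≡ 34 (mod 509), so (543/509) = (34/509).
Factor out 2: 34 = 2·17. Since 509 ≡ 5 (mod 8), (2/509) = -1. Now have -(17/509).
17 ≡ 1 (mod 4), so quadratic reciprocity gives (17/509) = (509/17). Reduce: 509 ≡ 16 (mod 17). Now have -(16/17).
Factor out 2: 16 = 2^4. Since 17 ≡ 1 (mod 8), (2/17) = +1, and (2/17)^4 = +1. Now have -(1/17).
(1/17) = 1. Collecting the sign factors: -1.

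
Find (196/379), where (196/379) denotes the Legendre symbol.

1

Factor out 2: 196 = 2^2·49. Since 379 ≡ 3 (mod 8), (2/379) = -1, and (2/379)^2 = +1. Now have (49/379).
49 ≡ 1 (mod 4), so quadratic reciprocity gives (49/379) = (379/49). Reduce: 379 ≡ 36 (mod 49). Now have (36/49).
Factor out 2: 36 = 2^2·9. Since 49 ≡ 1 (mod 8), (2/49) = +1, and (2/49)^2 = +1. Now have (9/49).
9 ≡ 1 (mod 4), so quadratic reciprocity gives (9/49) = (49/9). Reduce: 49 ≡ 4 (mod 9). Now have (4/9).
Factor out 2: 4 = 2^2. Since 9 ≡ 1 (mod 8), (2/9) = +1, and (2/9)^2 = +1. Now have (1/9).
(1/9) = 1. Collecting the sign factors: 1.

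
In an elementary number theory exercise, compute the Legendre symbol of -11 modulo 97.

1

Pull out -1: (-11 / 97) = (-1 / 97)·(11 / 97). Since 97 ≡ 1 (mod 4), (-1 / 97) = +1. Now have (11 / 97).
97 ≡ 1 (mod 4), so quadratic reciprocity gives (11 / 97) = (97 / 11). Reduce: 97 ≡ 9 (mod 11). Now have (9 / 11).
9 ≡ 1 (mod 4), so quadratic reciprocity gives (9 / 11) = (11 / 9). Reduce: 11 ≡ 2 (mod 9). Now have (2 / 9).
Factor out 2: 2 = 2. Since 9 ≡ 1 (mod 8), (2 / 9) = +1. Now have (1 / 9).
(1 / 9) = 1. Collecting the sign factors: 1.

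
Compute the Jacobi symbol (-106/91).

(-106/91)
  = -(106/91)    [91 ≡ 3 mod 4 ⇒ (-1/91) = -1]
  = -(15/91)    [106 ≡ 15 mod 91]
  = (91/15)    [QR: both ≡ 3 mod 4, sign flips]
  = (1/15)    [91 ≡ 1 mod 15]
  = 1    [(1/15) = 1]

1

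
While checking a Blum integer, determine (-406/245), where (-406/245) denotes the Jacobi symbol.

Reduce the numerator: -406 ≡ 84 (mod 245), so (-406/245) = (84/245).
Factor out 2: 84 = 2^2·21. Since 245 ≡ 5 (mod 8), (2/245) = -1, and (2/245)^2 = +1. Now have (21/245).
21 ≡ 1 (mod 4), so quadratic reciprocity gives (21/245) = (245/21). Reduce: 245 ≡ 14 (mod 21). Now have (14/21).
Factor out 2: 14 = 2·7. Since 21 ≡ 5 (mod 8), (2/21) = -1. Now have -(7/21).
21 ≡ 1 (mod 4), so quadratic reciprocity gives (7/21) = (21/7). Reduce: 21 ≡ 0 (mod 7). Now have -(0/7).
The numerator is now 0 with denominator 7 > 1: the symbol is 0.

0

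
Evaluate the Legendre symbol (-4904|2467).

-1

Reduce the numerator: -4904 ≡ 30 (mod 2467), so (-4904|2467) = (30|2467).
Factor out 2: 30 = 2·15. Since 2467 ≡ 3 (mod 8), (2|2467) = -1. Now have -(15|2467).
Both 15 ≡ 3 and 2467 ≡ 3 (mod 4), so reciprocity gives (15|2467) = -(2467|15). Reduce: 2467 ≡ 7 (mod 15). Now have (7|15).
Both 7 ≡ 3 and 15 ≡ 3 (mod 4), so reciprocity gives (7|15) = -(15|7). Reduce: 15 ≡ 1 (mod 7). Now have -(1|7).
(1|7) = 1. Collecting the sign factors: -1.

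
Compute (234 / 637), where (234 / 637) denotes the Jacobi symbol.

0

Factor out 2: 234 = 2·117. Since 637 ≡ 5 (mod 8), (2 / 637) = -1. Now have -(117 / 637).
117 ≡ 1 (mod 4), so quadratic reciprocity gives (117 / 637) = (637 / 117). Reduce: 637 ≡ 52 (mod 117). Now have -(52 / 117).
Factor out 2: 52 = 2^2·13. Since 117 ≡ 5 (mod 8), (2 / 117) = -1, and (2 / 117)^2 = +1. Now have -(13 / 117).
13 ≡ 1 (mod 4), so quadratic reciprocity gives (13 / 117) = (117 / 13). Reduce: 117 ≡ 0 (mod 13). Now have -(0 / 13).
The numerator is now 0 with denominator 13 > 1: the symbol is 0.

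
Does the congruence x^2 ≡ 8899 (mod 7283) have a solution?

(8899/7283)
  = (1616/7283)    [8899 ≡ 1616 mod 7283]
  = (101/7283)    [7283 ≡ 3 mod 8 ⇒ (2/7283)^4 = +1]
  = (7283/101)    [QR: 101 ≡ 1 mod 4, sign kept]
  = (11/101)    [7283 ≡ 11 mod 101]
  = (101/11)    [QR: 101 ≡ 1 mod 4, sign kept]
  = (2/11)    [101 ≡ 2 mod 11]
  = -(1/11)    [11 ≡ 3 mod 8 ⇒ (2/11) = -1]
  = -1    [(1/11) = 1]
(8899/7283) = -1, and 7283 is prime, so 8899 is not a quadratic residue mod 7283.

no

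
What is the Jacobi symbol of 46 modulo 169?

1

Factor out 2: 46 = 2·23. Since 169 ≡ 1 (mod 8), (2|169) = +1. Now have (23|169).
169 ≡ 1 (mod 4), so quadratic reciprocity gives (23|169) = (169|23). Reduce: 169 ≡ 8 (mod 23). Now have (8|23).
Factor out 2: 8 = 2^3. Since 23 ≡ 7 (mod 8), (2|23) = +1, and (2|23)^3 = +1. Now have (1|23).
(1|23) = 1. Collecting the sign factors: 1.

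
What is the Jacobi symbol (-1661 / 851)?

(-1661 / 851)
  = -(1661 / 851)    [851 ≡ 3 mod 4 ⇒ (-1 / 851) = -1]
  = -(810 / 851)    [1661 ≡ 810 mod 851]
  = (405 / 851)    [851 ≡ 3 mod 8 ⇒ (2 / 851) = -1]
  = (851 / 405)    [QR: 405 ≡ 1 mod 4, sign kept]
  = (41 / 405)    [851 ≡ 41 mod 405]
  = (405 / 41)    [QR: 41 ≡ 1 mod 4, sign kept]
  = (36 / 41)    [405 ≡ 36 mod 41]
  = (9 / 41)    [41 ≡ 1 mod 8 ⇒ (2 / 41)^2 = +1]
  = (41 / 9)    [QR: 9 ≡ 1 mod 4, sign kept]
  = (5 / 9)    [41 ≡ 5 mod 9]
  = (9 / 5)    [QR: 5 ≡ 1 mod 4, sign kept]
  = (4 / 5)    [9 ≡ 4 mod 5]
  = (1 / 5)    [5 ≡ 5 mod 8 ⇒ (2 / 5)^2 = +1]
  = 1    [(1 / 5) = 1]

1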